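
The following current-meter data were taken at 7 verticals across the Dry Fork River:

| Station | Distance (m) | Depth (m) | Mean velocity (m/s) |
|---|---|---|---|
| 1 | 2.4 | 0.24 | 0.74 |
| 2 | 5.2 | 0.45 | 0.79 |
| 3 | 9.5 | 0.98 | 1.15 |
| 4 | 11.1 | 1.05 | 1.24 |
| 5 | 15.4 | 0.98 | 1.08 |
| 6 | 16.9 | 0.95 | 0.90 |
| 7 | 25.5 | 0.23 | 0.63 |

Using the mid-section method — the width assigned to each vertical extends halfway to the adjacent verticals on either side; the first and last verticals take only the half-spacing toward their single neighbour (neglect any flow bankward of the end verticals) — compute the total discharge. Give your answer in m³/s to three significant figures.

w_1 = (5.2 − 2.4)/2 = 1.4 m; q_1 = 0.74 × 0.24 × 1.4 = 0.2486 m³/s
w_2 = (9.5 − 2.4)/2 = 3.55 m; q_2 = 0.79 × 0.45 × 3.55 = 1.262 m³/s
w_3 = (11.1 − 5.2)/2 = 2.95 m; q_3 = 1.15 × 0.98 × 2.95 = 3.325 m³/s
w_4 = (15.4 − 9.5)/2 = 2.95 m; q_4 = 1.24 × 1.05 × 2.95 = 3.841 m³/s
w_5 = (16.9 − 11.1)/2 = 2.9 m; q_5 = 1.08 × 0.98 × 2.9 = 3.069 m³/s
w_6 = (25.5 − 15.4)/2 = 5.05 m; q_6 = 0.90 × 0.95 × 5.05 = 4.318 m³/s
w_7 = (25.5 − 16.9)/2 = 4.3 m; q_7 = 0.63 × 0.23 × 4.3 = 0.6231 m³/s
Q = Σ qᵢ = 16.69 m³/s

16.7 m³/s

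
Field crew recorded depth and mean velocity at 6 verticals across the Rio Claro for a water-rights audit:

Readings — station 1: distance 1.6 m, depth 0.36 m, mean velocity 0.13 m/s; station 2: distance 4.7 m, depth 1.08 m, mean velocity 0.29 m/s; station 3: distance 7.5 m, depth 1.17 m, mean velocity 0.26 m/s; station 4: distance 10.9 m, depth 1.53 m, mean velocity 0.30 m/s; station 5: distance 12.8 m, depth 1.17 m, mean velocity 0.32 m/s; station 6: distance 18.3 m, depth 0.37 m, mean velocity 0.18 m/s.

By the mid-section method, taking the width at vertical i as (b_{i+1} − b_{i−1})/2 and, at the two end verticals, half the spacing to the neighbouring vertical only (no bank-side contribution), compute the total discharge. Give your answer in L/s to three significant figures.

4720 L/s

w_1 = (4.7 − 1.6)/2 = 1.55 m; q_1 = 0.13 × 0.36 × 1.55 = 0.07254 m³/s
w_2 = (7.5 − 1.6)/2 = 2.95 m; q_2 = 0.29 × 1.08 × 2.95 = 0.9239 m³/s
w_3 = (10.9 − 4.7)/2 = 3.1 m; q_3 = 0.26 × 1.17 × 3.1 = 0.9430 m³/s
w_4 = (12.8 − 7.5)/2 = 2.65 m; q_4 = 0.30 × 1.53 × 2.65 = 1.216 m³/s
w_5 = (18.3 − 10.9)/2 = 3.7 m; q_5 = 0.32 × 1.17 × 3.7 = 1.385 m³/s
w_6 = (18.3 − 12.8)/2 = 2.75 m; q_6 = 0.18 × 0.37 × 2.75 = 0.1832 m³/s
Q = Σ qᵢ = 4.724 m³/s
= 4.724 × 1000 = 4724 L/s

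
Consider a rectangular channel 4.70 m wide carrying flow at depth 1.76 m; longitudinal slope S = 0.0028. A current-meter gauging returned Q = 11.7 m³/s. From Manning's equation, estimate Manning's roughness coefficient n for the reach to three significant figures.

A = b·y = 4.70 × 1.76 = 8.272 m²
P = b + 2y = 4.70 + 2×1.76 = 8.220 m
R = A/P = 8.272/8.220 = 1.006 m
n = (1/Q)·A·R^(2/3)·S^(1/2) = (1/11.7) × 8.272 × 1.004 × 0.05292 = 0.03757

0.0376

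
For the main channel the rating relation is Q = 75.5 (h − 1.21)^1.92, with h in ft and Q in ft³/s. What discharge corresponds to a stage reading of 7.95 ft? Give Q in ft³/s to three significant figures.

Q = 75.5 × (7.95 − 1.21)^1.92 = 75.5 × 6.74^1.92 = 2944 ft³/s

2940 ft³/s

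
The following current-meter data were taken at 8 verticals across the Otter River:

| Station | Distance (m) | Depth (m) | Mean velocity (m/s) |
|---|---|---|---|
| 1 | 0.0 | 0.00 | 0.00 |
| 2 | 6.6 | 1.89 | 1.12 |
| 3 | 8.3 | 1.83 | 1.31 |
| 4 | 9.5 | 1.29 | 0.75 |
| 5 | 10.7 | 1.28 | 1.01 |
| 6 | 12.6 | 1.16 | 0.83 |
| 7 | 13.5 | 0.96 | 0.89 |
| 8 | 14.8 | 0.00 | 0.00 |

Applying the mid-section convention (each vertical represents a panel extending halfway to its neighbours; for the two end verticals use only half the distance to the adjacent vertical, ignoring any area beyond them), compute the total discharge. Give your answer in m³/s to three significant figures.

w_2 = (8.3 − 0.0)/2 = 4.15 m; q_2 = 1.12 × 1.89 × 4.15 = 8.785 m³/s
w_3 = (9.5 − 6.6)/2 = 1.45 m; q_3 = 1.31 × 1.83 × 1.45 = 3.476 m³/s
w_4 = (10.7 − 8.3)/2 = 1.2 m; q_4 = 0.75 × 1.29 × 1.2 = 1.161 m³/s
w_5 = (12.6 − 9.5)/2 = 1.55 m; q_5 = 1.01 × 1.28 × 1.55 = 2.004 m³/s
w_6 = (13.5 − 10.7)/2 = 1.4 m; q_6 = 0.83 × 1.16 × 1.4 = 1.348 m³/s
w_7 = (14.8 − 12.6)/2 = 1.1 m; q_7 = 0.89 × 0.96 × 1.1 = 0.9398 m³/s
Stations 1, 8 contribute zero (depth or velocity is 0).
Q = Σ qᵢ = 17.71 m³/s

17.7 m³/s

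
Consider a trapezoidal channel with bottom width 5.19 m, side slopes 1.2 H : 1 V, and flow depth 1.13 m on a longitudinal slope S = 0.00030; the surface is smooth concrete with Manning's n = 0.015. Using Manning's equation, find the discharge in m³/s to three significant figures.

A = (b + z·y)·y = (5.19 + 1.2×1.13)×1.13 = 7.397 m²
P = b + 2y√(1+z²) = 5.19 + 2×1.13×√(1+1.2²) = 8.720 m
R = A/P = 7.397/8.720 = 0.8483 m
Q = (1/n)·A·R^(2/3)·S^(1/2) = (1/0.015) × 7.397 × 0.8483^(2/3) × 0.00030^(1/2) = 7.654 m³/s

7.65 m³/s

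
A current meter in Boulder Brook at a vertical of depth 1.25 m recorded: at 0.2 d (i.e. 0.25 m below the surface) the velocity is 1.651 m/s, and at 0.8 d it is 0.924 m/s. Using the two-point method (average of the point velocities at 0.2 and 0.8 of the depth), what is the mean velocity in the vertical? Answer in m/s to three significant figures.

1.29 m/s

v̄ = (1.651 + 0.924) / 2 = 1.288 m/s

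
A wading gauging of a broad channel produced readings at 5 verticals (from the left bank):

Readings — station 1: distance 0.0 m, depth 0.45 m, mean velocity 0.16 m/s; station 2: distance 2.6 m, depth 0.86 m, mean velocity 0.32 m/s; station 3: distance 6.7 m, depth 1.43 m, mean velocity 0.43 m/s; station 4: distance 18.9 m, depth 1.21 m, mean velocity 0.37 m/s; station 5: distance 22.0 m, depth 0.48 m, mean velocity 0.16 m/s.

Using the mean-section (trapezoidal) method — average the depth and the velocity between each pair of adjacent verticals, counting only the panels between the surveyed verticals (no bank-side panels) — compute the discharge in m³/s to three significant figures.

9.30 m³/s

Panel 1-2: Δb = 2.6 m, d̄ = (0.45+0.86)/2 = 0.655, v̄ = (0.16+0.32)/2 = 0.24 → q = 2.6×0.655×0.24 = 0.4087 m³/s
Panel 2-3: Δb = 4.1 m, d̄ = (0.86+1.43)/2 = 1.145, v̄ = (0.32+0.43)/2 = 0.375 → q = 4.1×1.145×0.375 = 1.760 m³/s
Panel 3-4: Δb = 12.2 m, d̄ = (1.43+1.21)/2 = 1.32, v̄ = (0.43+0.37)/2 = 0.4 → q = 12.2×1.32×0.4 = 6.442 m³/s
Panel 4-5: Δb = 3.1 m, d̄ = (1.21+0.48)/2 = 0.845, v̄ = (0.37+0.16)/2 = 0.265 → q = 3.1×0.845×0.265 = 0.6942 m³/s
Q = Σ q = 9.305 m³/s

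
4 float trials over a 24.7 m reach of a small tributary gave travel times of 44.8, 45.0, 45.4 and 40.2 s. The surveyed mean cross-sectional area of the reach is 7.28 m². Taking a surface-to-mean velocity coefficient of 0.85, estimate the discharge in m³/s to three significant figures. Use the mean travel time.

t̄ = (44.8 + 45.0 + 45.4 + 40.2) / 4 = 43.85 s
v_surface = L / t̄ = 24.7 / 43.85 = 0.5633 m/s
v_mean = 0.85 × 0.5633 = 0.4788 m/s
Q = A × v_mean = 7.28 × 0.4788 = 3.486 m³/s

3.49 m³/s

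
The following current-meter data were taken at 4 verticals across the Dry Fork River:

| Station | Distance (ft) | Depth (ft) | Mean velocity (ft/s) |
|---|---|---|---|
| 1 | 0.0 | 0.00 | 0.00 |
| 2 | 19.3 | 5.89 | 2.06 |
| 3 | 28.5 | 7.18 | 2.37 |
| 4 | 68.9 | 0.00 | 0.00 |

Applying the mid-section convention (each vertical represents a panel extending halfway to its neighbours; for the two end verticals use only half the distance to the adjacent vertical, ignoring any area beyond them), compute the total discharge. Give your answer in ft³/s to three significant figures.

w_2 = (28.5 − 0.0)/2 = 14.25 ft; q_2 = 2.06 × 5.89 × 14.25 = 172.9 ft³/s
w_3 = (68.9 − 19.3)/2 = 24.8 ft; q_3 = 2.37 × 7.18 × 24.8 = 422.0 ft³/s
Stations 1, 4 contribute zero (depth or velocity is 0).
Q = Σ qᵢ = 594.9 ft³/s

595 ft³/s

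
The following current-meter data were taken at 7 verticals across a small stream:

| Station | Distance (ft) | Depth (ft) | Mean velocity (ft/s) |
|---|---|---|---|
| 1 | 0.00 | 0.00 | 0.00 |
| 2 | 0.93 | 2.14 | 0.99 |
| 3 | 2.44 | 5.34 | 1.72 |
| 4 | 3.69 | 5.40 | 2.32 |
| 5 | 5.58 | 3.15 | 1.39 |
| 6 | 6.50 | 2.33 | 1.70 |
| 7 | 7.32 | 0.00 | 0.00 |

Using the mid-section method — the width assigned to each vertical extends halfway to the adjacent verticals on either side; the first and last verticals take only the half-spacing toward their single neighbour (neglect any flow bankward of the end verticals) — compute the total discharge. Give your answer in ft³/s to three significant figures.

44.5 ft³/s

w_2 = (2.44 − 0.00)/2 = 1.22 ft; q_2 = 0.99 × 2.14 × 1.22 = 2.585 ft³/s
w_3 = (3.69 − 0.93)/2 = 1.38 ft; q_3 = 1.72 × 5.34 × 1.38 = 12.68 ft³/s
w_4 = (5.58 − 2.44)/2 = 1.57 ft; q_4 = 2.32 × 5.40 × 1.57 = 19.67 ft³/s
w_5 = (6.50 − 3.69)/2 = 1.405 ft; q_5 = 1.39 × 3.15 × 1.405 = 6.152 ft³/s
w_6 = (7.32 − 5.58)/2 = 0.87 ft; q_6 = 1.70 × 2.33 × 0.87 = 3.446 ft³/s
Stations 1, 7 contribute zero (depth or velocity is 0).
Q = Σ qᵢ = 44.53 ft³/s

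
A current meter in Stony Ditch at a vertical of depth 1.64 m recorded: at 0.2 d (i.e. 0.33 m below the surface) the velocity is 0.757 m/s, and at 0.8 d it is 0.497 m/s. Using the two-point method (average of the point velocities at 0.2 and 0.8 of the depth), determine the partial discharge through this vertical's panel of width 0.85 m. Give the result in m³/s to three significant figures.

0.874 m³/s

v̄ = (0.757 + 0.497) / 2 = 0.6270 m/s
q = v̄ × d × w = 0.6270 × 1.64 × 0.85 = 0.8740 m³/s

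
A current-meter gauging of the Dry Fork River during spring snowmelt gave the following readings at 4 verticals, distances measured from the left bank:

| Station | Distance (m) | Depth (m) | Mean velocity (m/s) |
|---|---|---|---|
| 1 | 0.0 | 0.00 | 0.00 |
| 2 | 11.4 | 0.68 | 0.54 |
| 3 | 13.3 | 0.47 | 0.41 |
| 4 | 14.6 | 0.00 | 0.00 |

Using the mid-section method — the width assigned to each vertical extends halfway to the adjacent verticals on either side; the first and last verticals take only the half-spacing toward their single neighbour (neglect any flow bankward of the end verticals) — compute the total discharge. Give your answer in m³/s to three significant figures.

w_2 = (13.3 − 0.0)/2 = 6.65 m; q_2 = 0.54 × 0.68 × 6.65 = 2.442 m³/s
w_3 = (14.6 − 11.4)/2 = 1.6 m; q_3 = 0.41 × 0.47 × 1.6 = 0.3083 m³/s
Stations 1, 4 contribute zero (depth or velocity is 0).
Q = Σ qᵢ = 2.750 m³/s

2.75 m³/s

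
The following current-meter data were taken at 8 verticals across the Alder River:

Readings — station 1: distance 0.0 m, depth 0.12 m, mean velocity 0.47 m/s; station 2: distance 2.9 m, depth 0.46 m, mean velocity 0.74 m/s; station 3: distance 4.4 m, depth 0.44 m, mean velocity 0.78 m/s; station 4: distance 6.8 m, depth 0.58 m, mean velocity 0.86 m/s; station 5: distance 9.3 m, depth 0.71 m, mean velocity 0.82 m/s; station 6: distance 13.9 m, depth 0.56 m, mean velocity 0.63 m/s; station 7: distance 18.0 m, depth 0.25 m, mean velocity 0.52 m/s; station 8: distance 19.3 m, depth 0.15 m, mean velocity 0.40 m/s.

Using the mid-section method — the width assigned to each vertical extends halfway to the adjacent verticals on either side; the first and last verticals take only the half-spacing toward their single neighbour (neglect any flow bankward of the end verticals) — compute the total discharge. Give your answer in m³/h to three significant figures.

24200 m³/h

w_1 = (2.9 − 0.0)/2 = 1.45 m; q_1 = 0.47 × 0.12 × 1.45 = 0.08178 m³/s
w_2 = (4.4 − 0.0)/2 = 2.2 m; q_2 = 0.74 × 0.46 × 2.2 = 0.7489 m³/s
w_3 = (6.8 − 2.9)/2 = 1.95 m; q_3 = 0.78 × 0.44 × 1.95 = 0.6692 m³/s
w_4 = (9.3 − 4.4)/2 = 2.45 m; q_4 = 0.86 × 0.58 × 2.45 = 1.222 m³/s
w_5 = (13.9 − 6.8)/2 = 3.55 m; q_5 = 0.82 × 0.71 × 3.55 = 2.067 m³/s
w_6 = (18.0 − 9.3)/2 = 4.35 m; q_6 = 0.63 × 0.56 × 4.35 = 1.535 m³/s
w_7 = (19.3 − 13.9)/2 = 2.7 m; q_7 = 0.52 × 0.25 × 2.7 = 0.3510 m³/s
w_8 = (19.3 − 18.0)/2 = 0.65 m; q_8 = 0.40 × 0.15 × 0.65 = 0.03900 m³/s
Q = Σ qᵢ = 6.713 m³/s
= 6.713 × 3600 = 24170 m³/h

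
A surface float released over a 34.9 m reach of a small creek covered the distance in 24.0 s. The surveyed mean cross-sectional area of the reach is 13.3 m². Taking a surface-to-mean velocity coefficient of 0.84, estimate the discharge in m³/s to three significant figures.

v_surface = L / t̄ = 34.9 / 24 = 1.454 m/s
v_mean = 0.84 × 1.454 = 1.222 m/s
Q = A × v_mean = 13.3 × 1.222 = 16.25 m³/s

16.2 m³/s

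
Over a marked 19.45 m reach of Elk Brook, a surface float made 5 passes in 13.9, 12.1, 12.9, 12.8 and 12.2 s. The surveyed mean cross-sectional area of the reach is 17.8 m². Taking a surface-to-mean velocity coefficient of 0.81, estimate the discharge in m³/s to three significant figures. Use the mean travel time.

t̄ = (13.9 + 12.1 + 12.9 + 12.8 + 12.2) / 5 = 12.78 s
v_surface = L / t̄ = 19.45 / 12.78 = 1.522 m/s
v_mean = 0.81 × 1.522 = 1.233 m/s
Q = A × v_mean = 17.8 × 1.233 = 21.94 m³/s

21.9 m³/s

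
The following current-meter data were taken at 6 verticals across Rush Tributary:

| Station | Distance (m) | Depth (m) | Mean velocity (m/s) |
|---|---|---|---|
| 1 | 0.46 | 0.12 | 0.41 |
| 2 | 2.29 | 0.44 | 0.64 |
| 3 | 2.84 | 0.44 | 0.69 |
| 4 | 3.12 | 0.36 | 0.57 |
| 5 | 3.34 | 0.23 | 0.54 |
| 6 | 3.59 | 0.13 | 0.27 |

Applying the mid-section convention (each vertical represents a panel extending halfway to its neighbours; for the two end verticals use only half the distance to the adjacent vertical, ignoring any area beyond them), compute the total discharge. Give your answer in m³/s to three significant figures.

w_1 = (2.29 − 0.46)/2 = 0.915 m; q_1 = 0.41 × 0.12 × 0.915 = 0.04502 m³/s
w_2 = (2.84 − 0.46)/2 = 1.19 m; q_2 = 0.64 × 0.44 × 1.19 = 0.3351 m³/s
w_3 = (3.12 − 2.29)/2 = 0.415 m; q_3 = 0.69 × 0.44 × 0.415 = 0.1260 m³/s
w_4 = (3.34 − 2.84)/2 = 0.25 m; q_4 = 0.57 × 0.36 × 0.25 = 0.05130 m³/s
w_5 = (3.59 − 3.12)/2 = 0.235 m; q_5 = 0.54 × 0.23 × 0.235 = 0.02919 m³/s
w_6 = (3.59 − 3.34)/2 = 0.125 m; q_6 = 0.27 × 0.13 × 0.125 = 0.004388 m³/s
Q = Σ qᵢ = 0.5910 m³/s

0.591 m³/s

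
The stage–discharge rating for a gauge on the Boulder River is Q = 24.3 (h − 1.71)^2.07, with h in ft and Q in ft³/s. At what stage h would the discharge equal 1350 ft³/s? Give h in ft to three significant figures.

8.67 ft

h − h₀ = (Q/C)^(1/b) = (1350/24.3)^(1/2.07) = 6.964 ft
h = 1.71 + 6.964 = 8.674 ft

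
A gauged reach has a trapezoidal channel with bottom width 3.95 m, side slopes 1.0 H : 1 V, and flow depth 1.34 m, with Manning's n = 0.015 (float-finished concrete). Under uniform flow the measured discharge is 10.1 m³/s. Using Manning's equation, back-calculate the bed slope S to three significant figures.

0.000514

A = (b + z·y)·y = (3.95 + 1.0×1.34)×1.34 = 7.089 m²
P = b + 2y√(1+z²) = 3.95 + 2×1.34×√(1+1.0²) = 7.740 m
R = A/P = 7.089/7.740 = 0.9158 m
S = (Q·n / (1·A·R^(2/3)))² = (10.1×0.015 / (1×7.089×0.9431))² = 0.0005136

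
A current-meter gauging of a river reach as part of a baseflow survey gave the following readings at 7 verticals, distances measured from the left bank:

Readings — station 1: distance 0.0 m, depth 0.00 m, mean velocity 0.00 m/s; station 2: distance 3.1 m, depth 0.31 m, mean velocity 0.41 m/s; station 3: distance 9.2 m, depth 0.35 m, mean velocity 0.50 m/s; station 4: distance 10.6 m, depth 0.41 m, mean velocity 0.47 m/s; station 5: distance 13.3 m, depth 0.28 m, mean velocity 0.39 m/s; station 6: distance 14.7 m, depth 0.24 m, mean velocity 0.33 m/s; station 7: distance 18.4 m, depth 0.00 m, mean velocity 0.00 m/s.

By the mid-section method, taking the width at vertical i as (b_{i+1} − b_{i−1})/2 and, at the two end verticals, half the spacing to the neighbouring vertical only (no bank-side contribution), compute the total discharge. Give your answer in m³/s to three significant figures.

2.06 m³/s

w_2 = (9.2 − 0.0)/2 = 4.6 m; q_2 = 0.41 × 0.31 × 4.6 = 0.5847 m³/s
w_3 = (10.6 − 3.1)/2 = 3.75 m; q_3 = 0.50 × 0.35 × 3.75 = 0.6563 m³/s
w_4 = (13.3 − 9.2)/2 = 2.05 m; q_4 = 0.47 × 0.41 × 2.05 = 0.3950 m³/s
w_5 = (14.7 − 10.6)/2 = 2.05 m; q_5 = 0.39 × 0.28 × 2.05 = 0.2239 m³/s
w_6 = (18.4 − 13.3)/2 = 2.55 m; q_6 = 0.33 × 0.24 × 2.55 = 0.2020 m³/s
Stations 1, 7 contribute zero (depth or velocity is 0).
Q = Σ qᵢ = 2.062 m³/s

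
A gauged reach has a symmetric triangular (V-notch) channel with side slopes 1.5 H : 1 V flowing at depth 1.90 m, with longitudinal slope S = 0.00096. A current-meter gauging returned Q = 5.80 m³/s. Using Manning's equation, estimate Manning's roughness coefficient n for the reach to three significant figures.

0.0247

A = z·y² = 1.5×1.90² = 5.415 m²
P = 2y√(1+z²) = 2×1.90×√(1+1.5²) = 6.851 m
R = A/P = 5.415/6.851 = 0.7904 m
n = (1/Q)·A·R^(2/3)·S^(1/2) = (1/5.80) × 5.415 × 0.8549 × 0.03098 = 0.02473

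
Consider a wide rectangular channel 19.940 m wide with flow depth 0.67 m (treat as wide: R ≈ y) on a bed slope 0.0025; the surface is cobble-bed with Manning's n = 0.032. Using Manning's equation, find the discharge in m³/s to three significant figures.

A = b·y = 19.940 × 0.67 = 13.36 m²
Wide channel: R ≈ y = 0.67 m
Q = (1/n)·A·R^(2/3)·S^(1/2) = (1/0.032) × 13.36 × 0.6700^(2/3) × 0.0025^(1/2) = 15.98 m³/s

16.0 m³/s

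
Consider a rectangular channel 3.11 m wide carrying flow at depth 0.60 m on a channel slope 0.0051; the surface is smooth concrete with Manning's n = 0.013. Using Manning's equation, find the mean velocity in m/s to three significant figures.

A = b·y = 3.11 × 0.60 = 1.866 m²
P = b + 2y = 3.11 + 2×0.60 = 4.310 m
R = A/P = 1.866/4.310 = 0.4329 m
Q = (1/n)·A·R^(2/3)·S^(1/2) = (1/0.013) × 1.866 × 0.4329^(2/3) × 0.0051^(1/2) = 5.866 m³/s
V = Q/A = 5.866/1.866 = 3.144 m/s

3.14 m/s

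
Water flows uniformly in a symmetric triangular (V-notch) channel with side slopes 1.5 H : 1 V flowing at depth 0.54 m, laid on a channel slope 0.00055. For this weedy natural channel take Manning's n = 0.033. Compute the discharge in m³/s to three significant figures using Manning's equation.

A = z·y² = 1.5×0.54² = 0.4374 m²
P = 2y√(1+z²) = 2×0.54×√(1+1.5²) = 1.947 m
R = A/P = 0.4374/1.947 = 0.2247 m
Q = (1/n)·A·R^(2/3)·S^(1/2) = (1/0.033) × 0.4374 × 0.2247^(2/3) × 0.00055^(1/2) = 0.1149 m³/s

0.115 m³/s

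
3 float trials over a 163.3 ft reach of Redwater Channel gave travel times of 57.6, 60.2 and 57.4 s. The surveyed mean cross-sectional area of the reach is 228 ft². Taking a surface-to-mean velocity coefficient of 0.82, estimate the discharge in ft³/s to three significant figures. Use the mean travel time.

523 ft³/s

t̄ = (57.6 + 60.2 + 57.4) / 3 = 58.4 s
v_surface = L / t̄ = 163.3 / 58.4 = 2.796 ft/s
v_mean = 0.82 × 2.796 = 2.293 ft/s
Q = A × v_mean = 228 × 2.293 = 522.8 ft³/s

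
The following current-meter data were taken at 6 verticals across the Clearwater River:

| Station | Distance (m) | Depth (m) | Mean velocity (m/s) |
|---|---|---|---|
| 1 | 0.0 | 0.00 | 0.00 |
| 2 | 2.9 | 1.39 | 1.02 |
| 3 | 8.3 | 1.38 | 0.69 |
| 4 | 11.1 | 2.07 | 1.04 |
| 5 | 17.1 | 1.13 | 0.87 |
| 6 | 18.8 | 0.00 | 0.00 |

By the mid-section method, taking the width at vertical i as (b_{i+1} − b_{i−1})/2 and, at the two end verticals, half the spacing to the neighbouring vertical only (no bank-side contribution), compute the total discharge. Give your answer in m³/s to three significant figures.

23.0 m³/s

w_2 = (8.3 − 0.0)/2 = 4.15 m; q_2 = 1.02 × 1.39 × 4.15 = 5.884 m³/s
w_3 = (11.1 − 2.9)/2 = 4.1 m; q_3 = 0.69 × 1.38 × 4.1 = 3.904 m³/s
w_4 = (17.1 − 8.3)/2 = 4.4 m; q_4 = 1.04 × 2.07 × 4.4 = 9.472 m³/s
w_5 = (18.8 − 11.1)/2 = 3.85 m; q_5 = 0.87 × 1.13 × 3.85 = 3.785 m³/s
Stations 1, 6 contribute zero (depth or velocity is 0).
Q = Σ qᵢ = 23.05 m³/s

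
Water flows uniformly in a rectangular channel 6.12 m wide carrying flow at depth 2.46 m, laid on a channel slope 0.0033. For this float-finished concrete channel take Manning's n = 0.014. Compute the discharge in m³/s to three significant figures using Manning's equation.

76.0 m³/s

A = b·y = 6.12 × 2.46 = 15.06 m²
P = b + 2y = 6.12 + 2×2.46 = 11.04 m
R = A/P = 15.06/11.04 = 1.364 m
Q = (1/n)·A·R^(2/3)·S^(1/2) = (1/0.014) × 15.06 × 1.364^(2/3) × 0.0033^(1/2) = 75.97 m³/s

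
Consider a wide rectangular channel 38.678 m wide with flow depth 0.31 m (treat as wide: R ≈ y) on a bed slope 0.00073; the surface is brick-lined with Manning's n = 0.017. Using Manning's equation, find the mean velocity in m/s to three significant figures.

0.728 m/s

A = b·y = 38.678 × 0.31 = 11.99 m²
Wide channel: R ≈ y = 0.31 m
Q = (1/n)·A·R^(2/3)·S^(1/2) = (1/0.017) × 11.99 × 0.3100^(2/3) × 0.00073^(1/2) = 8.729 m³/s
V = Q/A = 8.729/11.99 = 0.7280 m/s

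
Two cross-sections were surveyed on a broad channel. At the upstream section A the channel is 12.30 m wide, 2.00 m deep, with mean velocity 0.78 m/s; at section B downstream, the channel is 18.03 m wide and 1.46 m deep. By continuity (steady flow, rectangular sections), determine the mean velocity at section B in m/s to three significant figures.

Q = A₁V₁ = (12.30×2.00) × 0.78 = 19.19 m³/s
A₂ = 18.03 × 1.46 = 26.32 m²
V₂ = Q/A₂ = 19.19/26.32 = 0.7289 m/s

0.729 m/s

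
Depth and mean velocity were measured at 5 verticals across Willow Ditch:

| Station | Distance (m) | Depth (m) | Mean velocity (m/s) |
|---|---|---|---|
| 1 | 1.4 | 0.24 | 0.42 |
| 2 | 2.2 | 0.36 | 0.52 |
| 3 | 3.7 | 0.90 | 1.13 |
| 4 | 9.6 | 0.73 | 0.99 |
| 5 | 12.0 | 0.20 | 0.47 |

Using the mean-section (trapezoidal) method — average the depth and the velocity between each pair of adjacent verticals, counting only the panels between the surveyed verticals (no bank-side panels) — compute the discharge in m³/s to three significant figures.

6.80 m³/s

Panel 1-2: Δb = 0.8 m, d̄ = (0.24+0.36)/2 = 0.3, v̄ = (0.42+0.52)/2 = 0.47 → q = 0.8×0.3×0.47 = 0.1128 m³/s
Panel 2-3: Δb = 1.5 m, d̄ = (0.36+0.90)/2 = 0.63, v̄ = (0.52+1.13)/2 = 0.825 → q = 1.5×0.63×0.825 = 0.7796 m³/s
Panel 3-4: Δb = 5.9 m, d̄ = (0.90+0.73)/2 = 0.815, v̄ = (1.13+0.99)/2 = 1.06 → q = 5.9×0.815×1.06 = 5.097 m³/s
Panel 4-5: Δb = 2.4 m, d̄ = (0.73+0.20)/2 = 0.465, v̄ = (0.99+0.47)/2 = 0.73 → q = 2.4×0.465×0.73 = 0.8147 m³/s
Q = Σ q = 6.804 m³/s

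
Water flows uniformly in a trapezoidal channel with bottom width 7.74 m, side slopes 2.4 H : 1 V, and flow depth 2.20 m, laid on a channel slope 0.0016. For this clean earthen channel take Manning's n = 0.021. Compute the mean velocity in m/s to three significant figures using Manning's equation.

A = (b + z·y)·y = (7.74 + 2.4×2.20)×2.20 = 28.64 m²
P = b + 2y√(1+z²) = 7.74 + 2×2.20×√(1+2.4²) = 19.18 m
R = A/P = 28.64/19.18 = 1.493 m
Q = (1/n)·A·R^(2/3)·S^(1/2) = (1/0.021) × 28.64 × 1.493^(2/3) × 0.0016^(1/2) = 71.28 m³/s
V = Q/A = 71.28/28.64 = 2.489 m/s

2.49 m/s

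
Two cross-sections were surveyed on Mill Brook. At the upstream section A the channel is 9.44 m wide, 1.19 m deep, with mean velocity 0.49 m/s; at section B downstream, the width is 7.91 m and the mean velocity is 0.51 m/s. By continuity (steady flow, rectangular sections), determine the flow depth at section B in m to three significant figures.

1.36 m

Q = A₁V₁ = (9.44×1.19) × 0.49 = 5.504 m³/s
d₂ = Q/(b₂ V₂) = 5.504/(7.91×0.51) = 1.364 m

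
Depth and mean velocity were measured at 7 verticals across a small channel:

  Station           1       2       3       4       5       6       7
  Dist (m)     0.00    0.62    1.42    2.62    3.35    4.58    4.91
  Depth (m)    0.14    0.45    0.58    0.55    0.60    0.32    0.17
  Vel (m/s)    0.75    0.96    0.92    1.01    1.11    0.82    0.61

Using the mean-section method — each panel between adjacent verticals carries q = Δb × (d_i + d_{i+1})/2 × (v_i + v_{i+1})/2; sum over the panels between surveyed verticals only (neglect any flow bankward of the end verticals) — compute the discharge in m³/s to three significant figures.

2.25 m³/s

Panel 1-2: Δb = 0.62 m, d̄ = (0.14+0.45)/2 = 0.295, v̄ = (0.75+0.96)/2 = 0.855 → q = 0.62×0.295×0.855 = 0.1564 m³/s
Panel 2-3: Δb = 0.8 m, d̄ = (0.45+0.58)/2 = 0.515, v̄ = (0.96+0.92)/2 = 0.94 → q = 0.8×0.515×0.94 = 0.3873 m³/s
Panel 3-4: Δb = 1.2 m, d̄ = (0.58+0.55)/2 = 0.565, v̄ = (0.92+1.01)/2 = 0.965 → q = 1.2×0.565×0.965 = 0.6543 m³/s
Panel 4-5: Δb = 0.73 m, d̄ = (0.55+0.60)/2 = 0.575, v̄ = (1.01+1.11)/2 = 1.06 → q = 0.73×0.575×1.06 = 0.4449 m³/s
Panel 5-6: Δb = 1.23 m, d̄ = (0.60+0.32)/2 = 0.46, v̄ = (1.11+0.82)/2 = 0.965 → q = 1.23×0.46×0.965 = 0.5460 m³/s
Panel 6-7: Δb = 0.33 m, d̄ = (0.32+0.17)/2 = 0.245, v̄ = (0.82+0.61)/2 = 0.715 → q = 0.33×0.245×0.715 = 0.05781 m³/s
Q = Σ q = 2.247 m³/s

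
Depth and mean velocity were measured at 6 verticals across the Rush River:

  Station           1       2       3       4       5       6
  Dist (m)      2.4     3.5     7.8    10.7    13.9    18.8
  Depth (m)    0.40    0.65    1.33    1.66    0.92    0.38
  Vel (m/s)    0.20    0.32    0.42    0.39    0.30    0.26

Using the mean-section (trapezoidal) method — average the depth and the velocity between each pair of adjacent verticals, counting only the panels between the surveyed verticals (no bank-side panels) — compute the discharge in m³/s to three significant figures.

Panel 1-2: Δb = 1.1 m, d̄ = (0.40+0.65)/2 = 0.525, v̄ = (0.20+0.32)/2 = 0.26 → q = 1.1×0.525×0.26 = 0.1502 m³/s
Panel 2-3: Δb = 4.3 m, d̄ = (0.65+1.33)/2 = 0.99, v̄ = (0.32+0.42)/2 = 0.37 → q = 4.3×0.99×0.37 = 1.575 m³/s
Panel 3-4: Δb = 2.9 m, d̄ = (1.33+1.66)/2 = 1.495, v̄ = (0.42+0.39)/2 = 0.405 → q = 2.9×1.495×0.405 = 1.756 m³/s
Panel 4-5: Δb = 3.2 m, d̄ = (1.66+0.92)/2 = 1.29, v̄ = (0.39+0.30)/2 = 0.345 → q = 3.2×1.29×0.345 = 1.424 m³/s
Panel 5-6: Δb = 4.9 m, d̄ = (0.92+0.38)/2 = 0.65, v̄ = (0.30+0.26)/2 = 0.28 → q = 4.9×0.65×0.28 = 0.8918 m³/s
Q = Σ q = 5.797 m³/s

5.80 m³/s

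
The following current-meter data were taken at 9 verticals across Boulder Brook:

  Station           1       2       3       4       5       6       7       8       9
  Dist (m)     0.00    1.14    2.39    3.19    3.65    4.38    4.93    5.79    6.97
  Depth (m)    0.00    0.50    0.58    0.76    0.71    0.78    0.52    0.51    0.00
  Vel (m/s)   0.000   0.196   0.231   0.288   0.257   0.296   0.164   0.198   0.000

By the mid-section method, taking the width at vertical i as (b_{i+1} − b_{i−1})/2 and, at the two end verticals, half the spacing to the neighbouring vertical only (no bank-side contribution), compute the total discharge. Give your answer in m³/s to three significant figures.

0.812 m³/s

w_2 = (2.39 − 0.00)/2 = 1.195 m; q_2 = 0.196 × 0.50 × 1.195 = 0.1171 m³/s
w_3 = (3.19 − 1.14)/2 = 1.025 m; q_3 = 0.231 × 0.58 × 1.025 = 0.1373 m³/s
w_4 = (3.65 − 2.39)/2 = 0.63 m; q_4 = 0.288 × 0.76 × 0.63 = 0.1379 m³/s
w_5 = (4.38 − 3.19)/2 = 0.595 m; q_5 = 0.257 × 0.71 × 0.595 = 0.1086 m³/s
w_6 = (4.93 − 3.65)/2 = 0.64 m; q_6 = 0.296 × 0.78 × 0.64 = 0.1478 m³/s
w_7 = (5.79 − 4.38)/2 = 0.705 m; q_7 = 0.164 × 0.52 × 0.705 = 0.06012 m³/s
w_8 = (6.97 − 4.93)/2 = 1.02 m; q_8 = 0.198 × 0.51 × 1.02 = 0.1030 m³/s
Stations 1, 9 contribute zero (depth or velocity is 0).
Q = Σ qᵢ = 0.8118 m³/s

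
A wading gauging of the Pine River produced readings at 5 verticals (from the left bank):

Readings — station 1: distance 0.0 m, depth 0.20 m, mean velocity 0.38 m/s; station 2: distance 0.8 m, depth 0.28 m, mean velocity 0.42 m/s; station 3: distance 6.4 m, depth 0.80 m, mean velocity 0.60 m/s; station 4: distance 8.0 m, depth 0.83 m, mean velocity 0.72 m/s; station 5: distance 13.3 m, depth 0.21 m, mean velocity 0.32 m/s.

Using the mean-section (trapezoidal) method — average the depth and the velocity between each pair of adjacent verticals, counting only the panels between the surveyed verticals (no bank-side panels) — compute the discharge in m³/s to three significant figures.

Panel 1-2: Δb = 0.8 m, d̄ = (0.20+0.28)/2 = 0.24, v̄ = (0.38+0.42)/2 = 0.4 → q = 0.8×0.24×0.4 = 0.07680 m³/s
Panel 2-3: Δb = 5.6 m, d̄ = (0.28+0.80)/2 = 0.54, v̄ = (0.42+0.60)/2 = 0.51 → q = 5.6×0.54×0.51 = 1.542 m³/s
Panel 3-4: Δb = 1.6 m, d̄ = (0.80+0.83)/2 = 0.815, v̄ = (0.60+0.72)/2 = 0.66 → q = 1.6×0.815×0.66 = 0.8606 m³/s
Panel 4-5: Δb = 5.3 m, d̄ = (0.83+0.21)/2 = 0.52, v̄ = (0.72+0.32)/2 = 0.52 → q = 5.3×0.52×0.52 = 1.433 m³/s
Q = Σ q = 3.913 m³/s

3.91 m³/s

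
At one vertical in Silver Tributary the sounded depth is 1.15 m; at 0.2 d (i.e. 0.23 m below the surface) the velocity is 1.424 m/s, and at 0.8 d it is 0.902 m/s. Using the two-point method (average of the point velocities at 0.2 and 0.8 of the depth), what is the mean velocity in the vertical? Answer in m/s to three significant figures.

v̄ = (1.424 + 0.902) / 2 = 1.163 m/s

1.16 m/s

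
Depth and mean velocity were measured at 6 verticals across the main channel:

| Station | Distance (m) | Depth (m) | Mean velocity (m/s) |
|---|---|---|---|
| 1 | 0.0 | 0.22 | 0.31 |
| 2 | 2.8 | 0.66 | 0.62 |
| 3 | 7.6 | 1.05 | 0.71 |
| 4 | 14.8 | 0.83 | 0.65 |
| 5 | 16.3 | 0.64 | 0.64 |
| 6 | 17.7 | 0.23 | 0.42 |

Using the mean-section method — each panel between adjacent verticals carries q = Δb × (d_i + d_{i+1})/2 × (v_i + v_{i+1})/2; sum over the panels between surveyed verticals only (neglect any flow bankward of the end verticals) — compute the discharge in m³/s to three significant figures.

Panel 1-2: Δb = 2.8 m, d̄ = (0.22+0.66)/2 = 0.44, v̄ = (0.31+0.62)/2 = 0.465 → q = 2.8×0.44×0.465 = 0.5729 m³/s
Panel 2-3: Δb = 4.8 m, d̄ = (0.66+1.05)/2 = 0.855, v̄ = (0.62+0.71)/2 = 0.665 → q = 4.8×0.855×0.665 = 2.729 m³/s
Panel 3-4: Δb = 7.2 m, d̄ = (1.05+0.83)/2 = 0.94, v̄ = (0.71+0.65)/2 = 0.68 → q = 7.2×0.94×0.68 = 4.602 m³/s
Panel 4-5: Δb = 1.5 m, d̄ = (0.83+0.64)/2 = 0.735, v̄ = (0.65+0.64)/2 = 0.645 → q = 1.5×0.735×0.645 = 0.7111 m³/s
Panel 5-6: Δb = 1.4 m, d̄ = (0.64+0.23)/2 = 0.435, v̄ = (0.64+0.42)/2 = 0.53 → q = 1.4×0.435×0.53 = 0.3228 m³/s
Q = Σ q = 8.938 m³/s

8.94 m³/s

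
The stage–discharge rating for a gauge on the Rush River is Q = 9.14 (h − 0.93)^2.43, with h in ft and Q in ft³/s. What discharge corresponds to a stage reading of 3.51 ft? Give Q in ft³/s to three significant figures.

91.4 ft³/s

Q = 9.14 × (3.51 − 0.93)^2.43 = 9.14 × 2.58^2.43 = 91.45 ft³/s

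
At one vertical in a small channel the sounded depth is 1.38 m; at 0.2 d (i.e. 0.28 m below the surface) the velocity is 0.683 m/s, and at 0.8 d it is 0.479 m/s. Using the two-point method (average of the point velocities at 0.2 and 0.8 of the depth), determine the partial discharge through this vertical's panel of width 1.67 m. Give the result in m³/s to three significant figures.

1.34 m³/s

v̄ = (0.683 + 0.479) / 2 = 0.5810 m/s
q = v̄ × d × w = 0.5810 × 1.38 × 1.67 = 1.339 m³/s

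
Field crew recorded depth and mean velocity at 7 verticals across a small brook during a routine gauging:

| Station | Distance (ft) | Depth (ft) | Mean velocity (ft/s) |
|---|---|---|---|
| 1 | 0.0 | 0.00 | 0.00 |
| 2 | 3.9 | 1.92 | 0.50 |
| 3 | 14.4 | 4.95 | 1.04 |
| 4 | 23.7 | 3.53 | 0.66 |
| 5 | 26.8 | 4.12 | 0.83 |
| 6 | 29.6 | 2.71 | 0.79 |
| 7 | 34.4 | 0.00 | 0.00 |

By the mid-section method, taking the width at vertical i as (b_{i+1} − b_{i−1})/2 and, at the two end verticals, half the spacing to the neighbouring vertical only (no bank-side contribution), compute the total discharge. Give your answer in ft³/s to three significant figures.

w_2 = (14.4 − 0.0)/2 = 7.2 ft; q_2 = 0.50 × 1.92 × 7.2 = 6.912 ft³/s
w_3 = (23.7 − 3.9)/2 = 9.9 ft; q_3 = 1.04 × 4.95 × 9.9 = 50.97 ft³/s
w_4 = (26.8 − 14.4)/2 = 6.2 ft; q_4 = 0.66 × 3.53 × 6.2 = 14.44 ft³/s
w_5 = (29.6 − 23.7)/2 = 2.95 ft; q_5 = 0.83 × 4.12 × 2.95 = 10.09 ft³/s
w_6 = (34.4 − 26.8)/2 = 3.8 ft; q_6 = 0.79 × 2.71 × 3.8 = 8.135 ft³/s
Stations 1, 7 contribute zero (depth or velocity is 0).
Q = Σ qᵢ = 90.55 ft³/s

90.5 ft³/s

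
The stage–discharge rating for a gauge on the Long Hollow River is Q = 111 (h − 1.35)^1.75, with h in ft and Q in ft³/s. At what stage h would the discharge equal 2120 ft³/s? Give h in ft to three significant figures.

h − h₀ = (Q/C)^(1/b) = (2120/111)^(1/1.75) = 5.395 ft
h = 1.35 + 5.395 = 6.745 ft

6.75 ft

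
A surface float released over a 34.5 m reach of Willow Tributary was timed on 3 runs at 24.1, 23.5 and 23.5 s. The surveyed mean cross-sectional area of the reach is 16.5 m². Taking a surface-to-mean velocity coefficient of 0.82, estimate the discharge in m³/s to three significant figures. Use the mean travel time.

t̄ = (24.1 + 23.5 + 23.5) / 3 = 23.7 s
v_surface = L / t̄ = 34.5 / 23.7 = 1.456 m/s
v_mean = 0.82 × 1.456 = 1.194 m/s
Q = A × v_mean = 16.5 × 1.194 = 19.70 m³/s

19.7 m³/s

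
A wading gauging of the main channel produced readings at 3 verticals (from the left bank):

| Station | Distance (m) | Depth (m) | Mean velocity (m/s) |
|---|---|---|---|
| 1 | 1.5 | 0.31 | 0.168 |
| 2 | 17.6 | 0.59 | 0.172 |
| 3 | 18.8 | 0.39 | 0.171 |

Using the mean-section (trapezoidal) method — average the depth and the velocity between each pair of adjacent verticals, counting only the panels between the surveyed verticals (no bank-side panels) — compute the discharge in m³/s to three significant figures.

1.33 m³/s

Panel 1-2: Δb = 16.1 m, d̄ = (0.31+0.59)/2 = 0.45, v̄ = (0.168+0.172)/2 = 0.17 → q = 16.1×0.45×0.17 = 1.232 m³/s
Panel 2-3: Δb = 1.2 m, d̄ = (0.59+0.39)/2 = 0.49, v̄ = (0.172+0.171)/2 = 0.1715 → q = 1.2×0.49×0.1715 = 0.1008 m³/s
Q = Σ q = 1.332 m³/s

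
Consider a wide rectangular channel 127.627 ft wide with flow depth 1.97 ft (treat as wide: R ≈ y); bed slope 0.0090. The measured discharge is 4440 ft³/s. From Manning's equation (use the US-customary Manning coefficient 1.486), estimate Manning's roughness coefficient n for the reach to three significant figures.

A = b·y = 127.627 × 1.97 = 251.4 ft²
Wide channel: R ≈ y = 1.97 ft
n = (1.486/Q)·A·R^(2/3)·S^(1/2) = (1.486/4440) × 251.4 × 1.571 × 0.09487 = 0.01255

0.0125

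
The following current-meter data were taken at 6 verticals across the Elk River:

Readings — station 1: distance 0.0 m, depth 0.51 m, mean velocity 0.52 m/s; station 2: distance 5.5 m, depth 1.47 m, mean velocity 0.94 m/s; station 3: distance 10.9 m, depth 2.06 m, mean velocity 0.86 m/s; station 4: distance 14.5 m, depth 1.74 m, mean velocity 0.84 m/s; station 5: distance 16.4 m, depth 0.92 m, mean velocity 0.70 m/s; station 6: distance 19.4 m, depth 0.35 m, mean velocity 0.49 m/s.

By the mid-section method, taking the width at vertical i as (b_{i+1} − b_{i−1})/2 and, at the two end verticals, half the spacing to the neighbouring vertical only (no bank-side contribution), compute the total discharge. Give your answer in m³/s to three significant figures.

22.1 m³/s

w_1 = (5.5 − 0.0)/2 = 2.75 m; q_1 = 0.52 × 0.51 × 2.75 = 0.7293 m³/s
w_2 = (10.9 − 0.0)/2 = 5.45 m; q_2 = 0.94 × 1.47 × 5.45 = 7.531 m³/s
w_3 = (14.5 − 5.5)/2 = 4.5 m; q_3 = 0.86 × 2.06 × 4.5 = 7.972 m³/s
w_4 = (16.4 − 10.9)/2 = 2.75 m; q_4 = 0.84 × 1.74 × 2.75 = 4.019 m³/s
w_5 = (19.4 − 14.5)/2 = 2.45 m; q_5 = 0.70 × 0.92 × 2.45 = 1.578 m³/s
w_6 = (19.4 − 16.4)/2 = 1.5 m; q_6 = 0.49 × 0.35 × 1.5 = 0.2573 m³/s
Q = Σ qᵢ = 22.09 m³/s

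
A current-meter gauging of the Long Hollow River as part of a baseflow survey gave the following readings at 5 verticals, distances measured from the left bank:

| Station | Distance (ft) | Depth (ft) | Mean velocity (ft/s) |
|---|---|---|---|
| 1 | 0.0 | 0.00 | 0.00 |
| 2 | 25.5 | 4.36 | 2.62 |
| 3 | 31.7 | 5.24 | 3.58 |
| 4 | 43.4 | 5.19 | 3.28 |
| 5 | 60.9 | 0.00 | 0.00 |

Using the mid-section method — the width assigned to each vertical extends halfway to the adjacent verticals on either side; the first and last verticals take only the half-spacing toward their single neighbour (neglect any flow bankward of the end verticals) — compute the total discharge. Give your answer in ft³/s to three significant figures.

w_2 = (31.7 − 0.0)/2 = 15.85 ft; q_2 = 2.62 × 4.36 × 15.85 = 181.1 ft³/s
w_3 = (43.4 − 25.5)/2 = 8.95 ft; q_3 = 3.58 × 5.24 × 8.95 = 167.9 ft³/s
w_4 = (60.9 − 31.7)/2 = 14.6 ft; q_4 = 3.28 × 5.19 × 14.6 = 248.5 ft³/s
Stations 1, 5 contribute zero (depth or velocity is 0).
Q = Σ qᵢ = 597.5 ft³/s

597 ft³/s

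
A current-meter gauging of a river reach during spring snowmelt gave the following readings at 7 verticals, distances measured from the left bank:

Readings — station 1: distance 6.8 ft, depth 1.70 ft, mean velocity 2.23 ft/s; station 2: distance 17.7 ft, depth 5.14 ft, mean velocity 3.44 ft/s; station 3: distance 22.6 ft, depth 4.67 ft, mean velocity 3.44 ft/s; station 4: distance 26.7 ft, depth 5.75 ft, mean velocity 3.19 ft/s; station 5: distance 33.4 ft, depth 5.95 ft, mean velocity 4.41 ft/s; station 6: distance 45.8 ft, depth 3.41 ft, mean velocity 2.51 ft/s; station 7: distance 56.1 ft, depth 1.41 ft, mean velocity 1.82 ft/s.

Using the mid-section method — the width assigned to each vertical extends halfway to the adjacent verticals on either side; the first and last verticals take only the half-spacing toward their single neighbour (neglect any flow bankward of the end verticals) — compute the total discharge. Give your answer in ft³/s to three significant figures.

w_1 = (17.7 − 6.8)/2 = 5.45 ft; q_1 = 2.23 × 1.70 × 5.45 = 20.66 ft³/s
w_2 = (22.6 − 6.8)/2 = 7.9 ft; q_2 = 3.44 × 5.14 × 7.9 = 139.7 ft³/s
w_3 = (26.7 − 17.7)/2 = 4.5 ft; q_3 = 3.44 × 4.67 × 4.5 = 72.29 ft³/s
w_4 = (33.4 − 22.6)/2 = 5.4 ft; q_4 = 3.19 × 5.75 × 5.4 = 99.05 ft³/s
w_5 = (45.8 − 26.7)/2 = 9.55 ft; q_5 = 4.41 × 5.95 × 9.55 = 250.6 ft³/s
w_6 = (56.1 − 33.4)/2 = 11.35 ft; q_6 = 2.51 × 3.41 × 11.35 = 97.15 ft³/s
w_7 = (56.1 − 45.8)/2 = 5.15 ft; q_7 = 1.82 × 1.41 × 5.15 = 13.22 ft³/s
Q = Σ qᵢ = 692.6 ft³/s

693 ft³/s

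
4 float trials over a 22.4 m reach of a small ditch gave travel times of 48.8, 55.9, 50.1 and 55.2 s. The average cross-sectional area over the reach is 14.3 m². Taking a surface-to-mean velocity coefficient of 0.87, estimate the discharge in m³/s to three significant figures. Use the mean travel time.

5.31 m³/s

t̄ = (48.8 + 55.9 + 50.1 + 55.2) / 4 = 52.5 s
v_surface = L / t̄ = 22.4 / 52.5 = 0.4267 m/s
v_mean = 0.87 × 0.4267 = 0.3712 m/s
Q = A × v_mean = 14.3 × 0.3712 = 5.308 m³/s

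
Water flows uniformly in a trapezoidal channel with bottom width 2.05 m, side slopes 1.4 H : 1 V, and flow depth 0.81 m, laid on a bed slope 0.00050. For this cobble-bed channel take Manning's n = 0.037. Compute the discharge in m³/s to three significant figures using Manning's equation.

A = (b + z·y)·y = (2.05 + 1.4×0.81)×0.81 = 2.579 m²
P = b + 2y√(1+z²) = 2.05 + 2×0.81×√(1+1.4²) = 4.837 m
R = A/P = 2.579/4.837 = 0.5332 m
Q = (1/n)·A·R^(2/3)·S^(1/2) = (1/0.037) × 2.579 × 0.5332^(2/3) × 0.00050^(1/2) = 1.025 m³/s

1.02 m³/s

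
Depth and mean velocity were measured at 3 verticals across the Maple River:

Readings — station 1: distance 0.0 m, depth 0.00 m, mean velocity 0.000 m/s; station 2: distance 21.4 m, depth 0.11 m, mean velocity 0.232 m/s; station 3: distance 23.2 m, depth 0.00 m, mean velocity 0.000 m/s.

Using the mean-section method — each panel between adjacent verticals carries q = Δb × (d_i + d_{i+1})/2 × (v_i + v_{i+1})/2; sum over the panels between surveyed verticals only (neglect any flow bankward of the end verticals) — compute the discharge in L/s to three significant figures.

148 L/s

Panel 1-2: Δb = 21.4 m, d̄ = (0.00+0.11)/2 = 0.055, v̄ = (0.000+0.232)/2 = 0.116 → q = 21.4×0.055×0.116 = 0.1365 m³/s
Panel 2-3: Δb = 1.8 m, d̄ = (0.11+0.00)/2 = 0.055, v̄ = (0.232+0.000)/2 = 0.116 → q = 1.8×0.055×0.116 = 0.01148 m³/s
Q = Σ q = 0.1480 m³/s
= 0.1480 × 1000 = 148.0 L/s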